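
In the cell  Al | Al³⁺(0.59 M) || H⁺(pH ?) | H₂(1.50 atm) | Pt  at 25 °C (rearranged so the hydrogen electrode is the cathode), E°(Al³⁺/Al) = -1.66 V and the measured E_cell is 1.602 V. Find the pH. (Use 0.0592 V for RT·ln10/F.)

E°_cell = 1.66 V and n = 6.
log Q = n(E° − E)/0.0592 = 6×(1.66 − 1.602)/0.0592 = 5.878.
With Q = [Al³⁺]^2·P(H₂)^3 / [H⁺]^6, solving for [H⁺] gives log[H⁺] = -0.968, so pH = 0.97.

pH = 0.97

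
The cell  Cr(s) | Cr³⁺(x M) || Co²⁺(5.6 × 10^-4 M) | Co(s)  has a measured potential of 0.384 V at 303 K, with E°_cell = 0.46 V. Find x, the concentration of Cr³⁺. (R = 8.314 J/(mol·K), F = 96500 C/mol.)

From the Nernst equation, ln Q = nF(E° − E)/RT = 6×96500×(0.46 − 0.384)/(8.314×303) = 17.468, so Q = 3.86 × 10^7.
With Q = [Cr³⁺]^2/[Co²⁺]^3 and the known concentrations, [Cr³⁺]^2 in the numerator gives [Cr³⁺] = 0.082 M.

0.082 M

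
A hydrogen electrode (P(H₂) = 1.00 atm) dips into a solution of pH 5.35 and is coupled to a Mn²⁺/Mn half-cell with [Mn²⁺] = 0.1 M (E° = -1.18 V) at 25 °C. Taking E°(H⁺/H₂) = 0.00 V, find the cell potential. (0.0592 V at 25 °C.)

0.89 V

The hydrogen couple is the cathode, so E°_cell = 1.18 V; n = 2.
[H⁺] = 10^(−5.35) = 4.5 × 10^-6 M, and Q = [Mn²⁺]·P(H₂) / [H⁺]^2 = 5.01 × 10^9.
E = E° − (0.0592/2) log Q = 1.18 − (0.0592/2)(9.700) = 0.893 V.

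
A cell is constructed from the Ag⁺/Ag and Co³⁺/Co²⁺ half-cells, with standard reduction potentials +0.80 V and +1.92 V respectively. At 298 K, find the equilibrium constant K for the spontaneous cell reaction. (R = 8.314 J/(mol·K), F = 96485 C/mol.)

E°_cell = +1.92 − (+0.80) = 1.12 V, with n = 1 electron transferred.
At equilibrium E = 0, so the Nernst equation gives ln K = nFE°/RT = (1)(96485)(1.12)/((8.314)(298)) = 43.62.
K = e^43.62 = 8.8 × 10^18.

8.8 × 10^18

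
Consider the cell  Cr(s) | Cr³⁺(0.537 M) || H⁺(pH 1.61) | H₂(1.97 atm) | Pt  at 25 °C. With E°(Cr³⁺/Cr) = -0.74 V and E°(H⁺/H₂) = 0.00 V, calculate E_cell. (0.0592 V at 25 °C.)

The hydrogen couple is the cathode, so E°_cell = 0.74 V; n = 6.
[H⁺] = 10^(−1.61) = 0.025 M, and Q = [Cr³⁺]^2·P(H₂)^3 / [H⁺]^6 = 1.01 × 10^10.
E = E° − (0.0592/6) log Q = 0.74 − (0.0592/6)(10.003) = 0.641 V.

0.64 V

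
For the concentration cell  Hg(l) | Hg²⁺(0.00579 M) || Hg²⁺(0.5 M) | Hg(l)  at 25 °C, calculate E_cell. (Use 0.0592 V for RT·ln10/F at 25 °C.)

Both half-cells are Hg²⁺/Hg, so E°_cell = 0. The concentrated side is the cathode; the cell reaction moves Hg²⁺ from high to low concentration with n = 2.
Q = [Hg²⁺]_dilute/[Hg²⁺]_conc = 0.00579/0.5 = 0.0116.
E = 0 − (0.0592/2) log Q = −(0.0592/2)(-1.936) = 0.0573 V.

0.057 V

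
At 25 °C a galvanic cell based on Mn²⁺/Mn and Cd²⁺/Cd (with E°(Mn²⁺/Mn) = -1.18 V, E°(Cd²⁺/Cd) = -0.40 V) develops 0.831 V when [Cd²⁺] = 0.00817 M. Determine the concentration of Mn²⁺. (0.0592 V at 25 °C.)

1.5 × 10^-4 M

From the Nernst equation, log Q = n(E° − E)/0.0592 = 2(0.78 − 0.831)/0.0592 = -1.723, so Q = 0.0189.
With Q = [Mn²⁺]/[Cd²⁺] and the known concentrations, [Mn²⁺] in the numerator gives [Mn²⁺] = 1.5 × 10^-4 M.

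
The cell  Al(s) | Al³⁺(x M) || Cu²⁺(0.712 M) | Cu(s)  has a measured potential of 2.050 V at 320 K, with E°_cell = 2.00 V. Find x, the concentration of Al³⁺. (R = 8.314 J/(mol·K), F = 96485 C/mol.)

0.0026 M

From the Nernst equation, ln Q = nF(E° − E)/RT = 6×96485×(2.00 − 2.050)/(8.314×320) = -10.880, so Q = 1.88 × 10^-5.
With Q = [Al³⁺]^2/[Cu²⁺]^3 and the known concentrations, [Al³⁺]^2 in the numerator gives [Al³⁺] = 0.0026 M.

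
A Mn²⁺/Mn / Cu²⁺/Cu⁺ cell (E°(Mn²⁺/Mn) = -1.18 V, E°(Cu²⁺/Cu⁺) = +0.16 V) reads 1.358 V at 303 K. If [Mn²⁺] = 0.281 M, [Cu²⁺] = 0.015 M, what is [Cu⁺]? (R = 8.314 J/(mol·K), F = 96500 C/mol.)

0.014 M

From the Nernst equation, ln Q = nF(E° − E)/RT = 2×96500×(1.34 − 1.358)/(8.314×303) = -1.379, so Q = 0.252.
With Q = [Mn²⁺]·[Cu⁺]^2/[Cu²⁺]^2 and the known concentrations, [Cu⁺]^2 in the numerator gives [Cu⁺] = 0.014 M.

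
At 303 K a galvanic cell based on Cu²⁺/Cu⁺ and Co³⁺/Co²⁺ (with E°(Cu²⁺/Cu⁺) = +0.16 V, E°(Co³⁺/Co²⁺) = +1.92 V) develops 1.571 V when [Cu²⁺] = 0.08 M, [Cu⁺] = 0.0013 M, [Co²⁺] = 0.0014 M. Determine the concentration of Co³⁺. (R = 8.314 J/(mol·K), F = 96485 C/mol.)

6.2 × 10^-5 M

From the Nernst equation, ln Q = nF(E° − E)/RT = 1×96485×(1.76 − 1.571)/(8.314×303) = 7.239, so Q = 1390.
With Q = [Cu²⁺]·[Co²⁺]/([Cu⁺]·[Co³⁺]) and the known concentrations, [Co³⁺] in the denominator gives [Co³⁺] = 6.2 × 10^-5 M.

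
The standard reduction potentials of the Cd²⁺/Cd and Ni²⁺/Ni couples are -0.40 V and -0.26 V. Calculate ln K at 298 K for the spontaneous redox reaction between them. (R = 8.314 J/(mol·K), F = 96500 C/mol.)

E°_cell = -0.26 − (-0.40) = 0.14 V, with n = 2 electrons transferred.
At equilibrium E = 0, so the Nernst equation gives ln K = nFE°/RT = (2)(96500)(0.14)/((8.314)(298)) = 10.91.

ln K = 10.9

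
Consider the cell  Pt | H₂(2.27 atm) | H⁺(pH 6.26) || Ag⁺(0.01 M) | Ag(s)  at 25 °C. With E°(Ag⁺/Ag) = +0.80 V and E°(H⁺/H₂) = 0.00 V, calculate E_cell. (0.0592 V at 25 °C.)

1.06 V

The Ag⁺/Ag couple is the cathode, so E°_cell = 0.80 V; n = 2.
[H⁺] = 10^(−6.26) = 5.5 × 10^-7 M, and Q = [H⁺]^2 / ([Ag⁺]^2·P(H₂)) = 1.33 × 10^-9.
E = E° − (0.0592/2) log Q = 0.80 − (0.0592/2)(-8.876) = 1.063 V.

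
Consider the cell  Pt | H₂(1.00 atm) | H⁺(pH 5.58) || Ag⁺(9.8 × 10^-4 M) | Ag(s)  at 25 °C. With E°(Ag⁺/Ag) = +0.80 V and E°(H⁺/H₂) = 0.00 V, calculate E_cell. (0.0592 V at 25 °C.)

The Ag⁺/Ag couple is the cathode, so E°_cell = 0.80 V; n = 2.
[H⁺] = 10^(−5.58) = 2.6 × 10^-6 M, and Q = [H⁺]^2 / ([Ag⁺]^2·P(H₂)) = 7.2 × 10^-6.
E = E° − (0.0592/2) log Q = 0.80 − (0.0592/2)(-5.142) = 0.952 V.

0.95 V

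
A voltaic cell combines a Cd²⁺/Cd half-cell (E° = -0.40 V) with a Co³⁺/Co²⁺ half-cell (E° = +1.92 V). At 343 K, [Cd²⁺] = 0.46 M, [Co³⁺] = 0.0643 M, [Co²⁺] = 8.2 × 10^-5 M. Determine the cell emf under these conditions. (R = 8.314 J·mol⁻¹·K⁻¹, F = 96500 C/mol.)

2.53 V

The Co³⁺/Co²⁺ couple has the higher reduction potential and acts as the cathode, so E°_cell = +1.92 − (-0.40) = 2.32 V.
Balancing electrons gives n = 2; the reaction quotient is Q = [Cd²⁺]·[Co²⁺]^2/[Co³⁺]^2 = 7.48 × 10^-7.
E = E° − (RT/nF) ln Q = 2.32 − (8.314×343)/(2×96500) × (-14.106) = 2.320 + 0.208 = 2.528 V.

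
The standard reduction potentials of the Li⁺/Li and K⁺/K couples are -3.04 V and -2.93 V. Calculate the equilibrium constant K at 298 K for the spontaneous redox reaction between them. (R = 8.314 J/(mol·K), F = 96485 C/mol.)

E°_cell = -2.93 − (-3.04) = 0.11 V, with n = 1 electron transferred.
At equilibrium E = 0, so the Nernst equation gives ln K = nFE°/RT = (1)(96485)(0.11)/((8.314)(298)) = 4.28.
K = e^4.28 = 73.

73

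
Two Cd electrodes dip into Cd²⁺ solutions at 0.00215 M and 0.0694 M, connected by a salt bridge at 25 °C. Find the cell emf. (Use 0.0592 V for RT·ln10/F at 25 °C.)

Both half-cells are Cd²⁺/Cd, so E°_cell = 0. The concentrated side is the cathode; the cell reaction moves Cd²⁺ from high to low concentration with n = 2.
Q = [Cd²⁺]_dilute/[Cd²⁺]_conc = 0.00215/0.0694 = 0.0310.
E = 0 − (0.0592/2) log Q = −(0.0592/2)(-1.509) = 0.0447 V.

0.045 V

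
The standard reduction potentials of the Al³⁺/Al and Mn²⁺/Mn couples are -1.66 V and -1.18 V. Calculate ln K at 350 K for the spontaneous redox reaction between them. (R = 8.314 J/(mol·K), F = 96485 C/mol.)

E°_cell = -1.18 − (-1.66) = 0.48 V, with n = 6 electrons transferred.
At equilibrium E = 0, so the Nernst equation gives ln K = nFE°/RT = (6)(96485)(0.48)/((8.314)(350)) = 95.49.

ln K = 95.5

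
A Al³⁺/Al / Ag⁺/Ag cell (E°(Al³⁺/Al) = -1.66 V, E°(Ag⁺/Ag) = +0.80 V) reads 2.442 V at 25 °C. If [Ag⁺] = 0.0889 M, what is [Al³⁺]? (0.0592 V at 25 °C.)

0.0057 M

From the Nernst equation, log Q = n(E° − E)/0.0592 = 3(2.46 − 2.442)/0.0592 = 0.912, so Q = 8.17.
With Q = [Al³⁺]/[Ag⁺]^3 and the known concentrations, [Al³⁺] in the numerator gives [Al³⁺] = 0.0057 M.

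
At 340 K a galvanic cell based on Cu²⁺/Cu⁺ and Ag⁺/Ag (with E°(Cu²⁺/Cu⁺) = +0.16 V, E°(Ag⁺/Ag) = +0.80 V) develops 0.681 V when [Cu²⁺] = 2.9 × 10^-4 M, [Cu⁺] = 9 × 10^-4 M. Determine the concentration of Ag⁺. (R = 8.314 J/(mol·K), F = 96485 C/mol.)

1.3 M

From the Nernst equation, ln Q = nF(E° − E)/RT = 1×96485×(0.64 − 0.681)/(8.314×340) = -1.399, so Q = 0.247.
With Q = [Cu²⁺]/([Cu⁺]·[Ag⁺]) and the known concentrations, [Ag⁺] in the denominator gives [Ag⁺] = 1.3 M.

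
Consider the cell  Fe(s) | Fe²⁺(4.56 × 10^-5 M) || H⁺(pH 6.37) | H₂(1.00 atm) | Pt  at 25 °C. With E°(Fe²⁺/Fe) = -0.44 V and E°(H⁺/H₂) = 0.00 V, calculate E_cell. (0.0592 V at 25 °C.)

The hydrogen couple is the cathode, so E°_cell = 0.44 V; n = 2.
[H⁺] = 10^(−6.37) = 4.3 × 10^-7 M, and Q = [Fe²⁺]·P(H₂) / [H⁺]^2 = 2.51 × 10^8.
E = E° − (0.0592/2) log Q = 0.44 − (0.0592/2)(8.399) = 0.191 V.

0.19 V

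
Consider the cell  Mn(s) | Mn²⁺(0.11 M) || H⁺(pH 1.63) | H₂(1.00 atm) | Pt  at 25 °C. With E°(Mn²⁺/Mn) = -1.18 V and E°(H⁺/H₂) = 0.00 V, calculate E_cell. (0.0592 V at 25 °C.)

The hydrogen couple is the cathode, so E°_cell = 1.18 V; n = 2.
[H⁺] = 10^(−1.63) = 0.023 M, and Q = [Mn²⁺]·P(H₂) / [H⁺]^2 = 200.
E = E° − (0.0592/2) log Q = 1.18 − (0.0592/2)(2.301) = 1.112 V.

1.11 V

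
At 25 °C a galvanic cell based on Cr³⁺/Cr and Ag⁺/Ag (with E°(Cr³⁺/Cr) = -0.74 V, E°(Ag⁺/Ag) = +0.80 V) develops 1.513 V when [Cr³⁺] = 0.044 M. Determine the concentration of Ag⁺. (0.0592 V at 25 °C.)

From the Nernst equation, log Q = n(E° − E)/0.0592 = 3(1.54 − 1.513)/0.0592 = 1.368, so Q = 23.3.
With Q = [Cr³⁺]/[Ag⁺]^3 and the known concentrations, [Ag⁺]^3 in the denominator gives [Ag⁺] = 0.12 M.

0.12 M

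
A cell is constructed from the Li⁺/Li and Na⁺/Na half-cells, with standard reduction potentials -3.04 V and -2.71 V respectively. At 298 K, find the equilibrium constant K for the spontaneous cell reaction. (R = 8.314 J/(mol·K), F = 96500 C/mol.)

E°_cell = -2.71 − (-3.04) = 0.33 V, with n = 1 electron transferred.
At equilibrium E = 0, so the Nernst equation gives ln K = nFE°/RT = (1)(96500)(0.33)/((8.314)(298)) = 12.85.
K = e^12.85 = 3.8 × 10^5.

3.8 × 10^5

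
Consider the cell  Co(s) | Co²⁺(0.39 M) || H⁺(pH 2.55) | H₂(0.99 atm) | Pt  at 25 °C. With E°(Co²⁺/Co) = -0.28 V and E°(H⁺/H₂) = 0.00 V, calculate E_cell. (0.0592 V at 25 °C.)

0.14 V

The hydrogen couple is the cathode, so E°_cell = 0.28 V; n = 2.
[H⁺] = 10^(−2.55) = 0.0028 M, and Q = [Co²⁺]·P(H₂) / [H⁺]^2 = 4.86 × 10^4.
E = E° − (0.0592/2) log Q = 0.28 − (0.0592/2)(4.687) = 0.141 V.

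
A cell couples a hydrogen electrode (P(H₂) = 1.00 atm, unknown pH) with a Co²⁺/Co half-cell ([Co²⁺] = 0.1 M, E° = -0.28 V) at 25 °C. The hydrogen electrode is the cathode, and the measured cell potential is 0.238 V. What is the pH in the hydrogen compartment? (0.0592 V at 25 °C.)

E°_cell = 0.28 V and n = 2.
log Q = n(E° − E)/0.0592 = 2×(0.28 − 0.238)/0.0592 = 1.419.
With Q = [Co²⁺]·P(H₂) / [H⁺]^2, solving for [H⁺] gives log[H⁺] = -1.209, so pH = 1.21.

pH = 1.21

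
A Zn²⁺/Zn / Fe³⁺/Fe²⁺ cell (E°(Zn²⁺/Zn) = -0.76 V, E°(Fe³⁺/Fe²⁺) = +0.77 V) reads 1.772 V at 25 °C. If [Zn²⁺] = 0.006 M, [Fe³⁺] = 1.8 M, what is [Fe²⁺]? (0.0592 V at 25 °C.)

From the Nernst equation, log Q = n(E° − E)/0.0592 = 2(1.53 − 1.772)/0.0592 = -8.176, so Q = 6.67 × 10^-9.
With Q = [Zn²⁺]·[Fe²⁺]^2/[Fe³⁺]^2 and the known concentrations, [Fe²⁺]^2 in the numerator gives [Fe²⁺] = 0.0019 M.

0.0019 M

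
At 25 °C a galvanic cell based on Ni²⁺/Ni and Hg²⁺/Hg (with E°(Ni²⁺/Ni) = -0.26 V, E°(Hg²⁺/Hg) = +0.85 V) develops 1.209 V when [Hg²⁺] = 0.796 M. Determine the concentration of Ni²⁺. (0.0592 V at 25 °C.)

3.6 × 10^-4 M

From the Nernst equation, log Q = n(E° − E)/0.0592 = 2(1.11 − 1.209)/0.0592 = -3.345, so Q = 4.52 × 10^-4.
With Q = [Ni²⁺]/[Hg²⁺] and the known concentrations, [Ni²⁺] in the numerator gives [Ni²⁺] = 3.6 × 10^-4 M.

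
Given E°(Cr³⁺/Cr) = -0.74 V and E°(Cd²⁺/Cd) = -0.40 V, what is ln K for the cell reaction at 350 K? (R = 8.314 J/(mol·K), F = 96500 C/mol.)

ln K = 67.7

E°_cell = -0.40 − (-0.74) = 0.34 V, with n = 6 electrons transferred.
At equilibrium E = 0, so the Nernst equation gives ln K = nFE°/RT = (6)(96500)(0.34)/((8.314)(350)) = 67.65.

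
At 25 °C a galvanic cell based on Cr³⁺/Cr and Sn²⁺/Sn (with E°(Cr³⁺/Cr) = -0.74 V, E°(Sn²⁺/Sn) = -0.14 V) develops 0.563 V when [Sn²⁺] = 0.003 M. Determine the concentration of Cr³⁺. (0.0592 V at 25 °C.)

0.012 M

From the Nernst equation, log Q = n(E° − E)/0.0592 = 6(0.60 − 0.563)/0.0592 = 3.750, so Q = 5620.
With Q = [Cr³⁺]^2/[Sn²⁺]^3 and the known concentrations, [Cr³⁺]^2 in the numerator gives [Cr³⁺] = 0.012 M.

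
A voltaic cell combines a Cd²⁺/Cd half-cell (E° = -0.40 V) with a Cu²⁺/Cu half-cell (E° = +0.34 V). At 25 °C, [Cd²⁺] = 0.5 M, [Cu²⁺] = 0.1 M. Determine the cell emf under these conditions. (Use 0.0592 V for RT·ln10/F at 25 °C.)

0.719 V

The Cu²⁺/Cu couple has the higher reduction potential and acts as the cathode, so E°_cell = +0.34 − (-0.40) = 0.74 V.
Balancing electrons gives n = 2; the reaction quotient is Q = [Cd²⁺]/[Cu²⁺] = 5.00.
At 25 °C, E = E° − (0.0592/n) log Q = 0.74 − (0.0592/2)(0.699) = 0.740 − 0.021 = 0.719 V.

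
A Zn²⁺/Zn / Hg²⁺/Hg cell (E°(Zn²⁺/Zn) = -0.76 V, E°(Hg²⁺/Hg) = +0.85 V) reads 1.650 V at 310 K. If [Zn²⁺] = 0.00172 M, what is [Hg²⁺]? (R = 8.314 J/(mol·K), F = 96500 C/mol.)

From the Nernst equation, ln Q = nF(E° − E)/RT = 2×96500×(1.61 − 1.650)/(8.314×310) = -2.995, so Q = 0.0500.
With Q = [Zn²⁺]/[Hg²⁺] and the known concentrations, [Hg²⁺] in the denominator gives [Hg²⁺] = 0.034 M.

0.034 M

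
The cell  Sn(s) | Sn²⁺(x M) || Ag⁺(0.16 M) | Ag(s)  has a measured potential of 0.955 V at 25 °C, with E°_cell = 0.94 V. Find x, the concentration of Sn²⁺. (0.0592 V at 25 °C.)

0.008 M

From the Nernst equation, log Q = n(E° − E)/0.0592 = 2(0.94 − 0.955)/0.0592 = -0.507, so Q = 0.311.
With Q = [Sn²⁺]/[Ag⁺]^2 and the known concentrations, [Sn²⁺] in the numerator gives [Sn²⁺] = 0.008 M.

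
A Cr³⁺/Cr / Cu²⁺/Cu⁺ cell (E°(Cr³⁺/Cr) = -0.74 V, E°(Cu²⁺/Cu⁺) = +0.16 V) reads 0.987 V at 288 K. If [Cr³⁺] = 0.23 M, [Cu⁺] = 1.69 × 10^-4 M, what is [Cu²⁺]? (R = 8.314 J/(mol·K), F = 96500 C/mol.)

0.0035 M

From the Nernst equation, ln Q = nF(E° − E)/RT = 3×96500×(0.90 − 0.987)/(8.314×288) = -10.519, so Q = 2.7 × 10^-5.
With Q = [Cr³⁺]·[Cu⁺]^3/[Cu²⁺]^3 and the known concentrations, [Cu²⁺]^3 in the denominator gives [Cu²⁺] = 0.0035 M.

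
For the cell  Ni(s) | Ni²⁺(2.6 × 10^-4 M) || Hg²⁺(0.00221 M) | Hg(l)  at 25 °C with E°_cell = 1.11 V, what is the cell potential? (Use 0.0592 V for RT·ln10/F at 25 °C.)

Balancing electrons gives n = 2; the reaction quotient is Q = [Ni²⁺]/[Hg²⁺] = 0.118.
At 25 °C, E = E° − (0.0592/n) log Q = 1.11 − (0.0592/2)(-0.929) = 1.110 + 0.027 = 1.137 V.

1.14 V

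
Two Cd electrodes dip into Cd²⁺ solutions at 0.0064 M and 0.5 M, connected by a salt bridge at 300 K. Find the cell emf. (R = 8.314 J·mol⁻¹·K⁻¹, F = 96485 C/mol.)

Both half-cells are Cd²⁺/Cd, so E°_cell = 0. The concentrated side is the cathode; the cell reaction moves Cd²⁺ from high to low concentration with n = 2.
Q = [Cd²⁺]_dilute/[Cd²⁺]_conc = 0.0064/0.5 = 0.0128.
E = 0 − (RT/nF) ln Q = −((8.314×300)/(2×96485))(-4.358) = 0.0563 V.

0.056 V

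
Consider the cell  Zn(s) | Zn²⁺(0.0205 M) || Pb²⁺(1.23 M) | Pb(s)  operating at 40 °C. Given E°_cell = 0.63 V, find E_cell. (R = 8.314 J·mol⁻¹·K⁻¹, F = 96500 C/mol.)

Balancing electrons gives n = 2; the reaction quotient is Q = [Zn²⁺]/[Pb²⁺] = 0.0167.
E = E° − (RT/nF) ln Q = 0.63 − (8.314×313)/(2×96500) × (-4.094) = 0.630 + 0.055 = 0.685 V.

0.685 V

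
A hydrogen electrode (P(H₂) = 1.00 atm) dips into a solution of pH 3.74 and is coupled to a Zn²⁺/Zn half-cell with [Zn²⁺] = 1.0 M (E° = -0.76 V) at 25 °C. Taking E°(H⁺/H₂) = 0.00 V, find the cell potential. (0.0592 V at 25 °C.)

0.54 V

The hydrogen couple is the cathode, so E°_cell = 0.76 V; n = 2.
[H⁺] = 10^(−3.74) = 1.8 × 10^-4 M, and Q = [Zn²⁺]·P(H₂) / [H⁺]^2 = 3.02 × 10^7.
E = E° − (0.0592/2) log Q = 0.76 − (0.0592/2)(7.480) = 0.539 V.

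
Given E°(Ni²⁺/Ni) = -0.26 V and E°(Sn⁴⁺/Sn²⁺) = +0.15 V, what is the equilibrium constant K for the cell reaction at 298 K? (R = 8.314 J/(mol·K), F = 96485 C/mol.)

E°_cell = +0.15 − (-0.26) = 0.41 V, with n = 2 electrons transferred.
At equilibrium E = 0, so the Nernst equation gives ln K = nFE°/RT = (2)(96485)(0.41)/((8.314)(298)) = 31.93.
K = e^31.93 = 7.4 × 10^13.

7.4 × 10^13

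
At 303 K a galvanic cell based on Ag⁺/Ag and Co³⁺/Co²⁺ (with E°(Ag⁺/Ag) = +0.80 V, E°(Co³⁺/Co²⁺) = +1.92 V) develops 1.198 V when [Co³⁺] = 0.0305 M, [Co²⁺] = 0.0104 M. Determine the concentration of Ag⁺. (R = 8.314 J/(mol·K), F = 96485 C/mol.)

0.15 M

From the Nernst equation, ln Q = nF(E° − E)/RT = 1×96485×(1.12 − 1.198)/(8.314×303) = -2.987, so Q = 0.0504.
With Q = [Ag⁺]·[Co²⁺]/[Co³⁺] and the known concentrations, [Ag⁺] in the numerator gives [Ag⁺] = 0.15 M.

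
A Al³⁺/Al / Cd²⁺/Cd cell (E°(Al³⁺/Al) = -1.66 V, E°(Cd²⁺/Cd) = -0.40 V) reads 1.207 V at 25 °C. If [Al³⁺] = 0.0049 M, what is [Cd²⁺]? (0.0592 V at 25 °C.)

From the Nernst equation, log Q = n(E° − E)/0.0592 = 6(1.26 − 1.207)/0.0592 = 5.372, so Q = 2.35 × 10^5.
With Q = [Al³⁺]^2/[Cd²⁺]^3 and the known concentrations, [Cd²⁺]^3 in the denominator gives [Cd²⁺] = 4.7 × 10^-4 M.

4.7 × 10^-4 M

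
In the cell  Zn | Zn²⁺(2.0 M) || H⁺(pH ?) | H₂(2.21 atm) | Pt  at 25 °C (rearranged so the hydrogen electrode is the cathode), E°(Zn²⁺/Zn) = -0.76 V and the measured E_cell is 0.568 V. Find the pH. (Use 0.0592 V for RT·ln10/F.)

pH = 2.92

E°_cell = 0.76 V and n = 2.
log Q = n(E° − E)/0.0592 = 2×(0.76 − 0.568)/0.0592 = 6.486.
With Q = [Zn²⁺]·P(H₂) / [H⁺]^2, solving for [H⁺] gives log[H⁺] = -2.921, so pH = 2.92.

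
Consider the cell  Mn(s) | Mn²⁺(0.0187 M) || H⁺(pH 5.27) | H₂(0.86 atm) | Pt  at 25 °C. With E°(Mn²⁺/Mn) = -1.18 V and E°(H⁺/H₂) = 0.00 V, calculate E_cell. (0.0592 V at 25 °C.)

0.92 V

The hydrogen couple is the cathode, so E°_cell = 1.18 V; n = 2.
[H⁺] = 10^(−5.27) = 5.4 × 10^-6 M, and Q = [Mn²⁺]·P(H₂) / [H⁺]^2 = 5.58 × 10^8.
E = E° − (0.0592/2) log Q = 1.18 − (0.0592/2)(8.746) = 0.921 V.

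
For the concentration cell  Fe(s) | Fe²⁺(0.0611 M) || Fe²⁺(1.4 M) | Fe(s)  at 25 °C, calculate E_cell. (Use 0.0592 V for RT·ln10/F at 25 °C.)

0.040 V

Both half-cells are Fe²⁺/Fe, so E°_cell = 0. The concentrated side is the cathode; the cell reaction moves Fe²⁺ from high to low concentration with n = 2.
Q = [Fe²⁺]_dilute/[Fe²⁺]_conc = 0.0611/1.4 = 0.0436.
E = 0 − (0.0592/2) log Q = −(0.0592/2)(-1.360) = 0.0403 V.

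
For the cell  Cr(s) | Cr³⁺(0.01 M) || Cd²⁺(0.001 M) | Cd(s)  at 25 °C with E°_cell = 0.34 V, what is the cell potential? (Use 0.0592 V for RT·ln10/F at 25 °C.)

0.291 V

Balancing electrons gives n = 6; the reaction quotient is Q = [Cr³⁺]^2/[Cd²⁺]^3 = 1 × 10^5.
At 25 °C, E = E° − (0.0592/n) log Q = 0.34 − (0.0592/6)(5.000) = 0.340 − 0.049 = 0.291 V.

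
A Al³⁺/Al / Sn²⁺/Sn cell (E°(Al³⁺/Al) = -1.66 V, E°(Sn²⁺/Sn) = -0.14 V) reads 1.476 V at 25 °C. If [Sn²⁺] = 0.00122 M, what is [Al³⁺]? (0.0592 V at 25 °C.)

From the Nernst equation, log Q = n(E° − E)/0.0592 = 6(1.52 − 1.476)/0.0592 = 4.459, so Q = 2.88 × 10^4.
With Q = [Al³⁺]^2/[Sn²⁺]^3 and the known concentrations, [Al³⁺]^2 in the numerator gives [Al³⁺] = 0.0072 M.

0.0072 M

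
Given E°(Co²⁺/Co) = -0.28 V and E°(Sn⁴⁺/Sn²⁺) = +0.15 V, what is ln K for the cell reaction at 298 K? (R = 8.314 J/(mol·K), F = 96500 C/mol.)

E°_cell = +0.15 − (-0.28) = 0.43 V, with n = 2 electrons transferred.
At equilibrium E = 0, so the Nernst equation gives ln K = nFE°/RT = (2)(96500)(0.43)/((8.314)(298)) = 33.50.

ln K = 33.5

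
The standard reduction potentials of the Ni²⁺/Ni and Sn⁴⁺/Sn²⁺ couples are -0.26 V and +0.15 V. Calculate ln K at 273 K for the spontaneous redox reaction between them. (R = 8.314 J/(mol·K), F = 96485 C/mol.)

ln K = 34.9

E°_cell = +0.15 − (-0.26) = 0.41 V, with n = 2 electrons transferred.
At equilibrium E = 0, so the Nernst equation gives ln K = nFE°/RT = (2)(96485)(0.41)/((8.314)(273)) = 34.86.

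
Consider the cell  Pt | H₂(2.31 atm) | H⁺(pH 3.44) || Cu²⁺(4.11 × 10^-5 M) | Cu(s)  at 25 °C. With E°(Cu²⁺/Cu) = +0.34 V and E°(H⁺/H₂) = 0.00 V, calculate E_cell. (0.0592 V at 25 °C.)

The Cu²⁺/Cu couple is the cathode, so E°_cell = 0.34 V; n = 2.
[H⁺] = 10^(−3.44) = 3.6 × 10^-4 M, and Q = [H⁺]^2 / ([Cu²⁺]·P(H₂)) = 0.00139.
E = E° − (0.0592/2) log Q = 0.34 − (0.0592/2)(-2.857) = 0.425 V.

0.42 V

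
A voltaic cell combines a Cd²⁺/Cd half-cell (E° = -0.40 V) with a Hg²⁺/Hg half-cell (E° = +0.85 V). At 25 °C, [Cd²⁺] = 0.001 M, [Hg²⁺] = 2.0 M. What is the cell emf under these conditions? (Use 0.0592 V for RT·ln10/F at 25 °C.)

1.35 V

The Hg²⁺/Hg couple has the higher reduction potential and acts as the cathode, so E°_cell = +0.85 − (-0.40) = 1.25 V.
Balancing electrons gives n = 2; the reaction quotient is Q = [Cd²⁺]/[Hg²⁺] = 5 × 10^-4.
At 25 °C, E = E° − (0.0592/n) log Q = 1.25 − (0.0592/2)(-3.301) = 1.250 + 0.098 = 1.348 V.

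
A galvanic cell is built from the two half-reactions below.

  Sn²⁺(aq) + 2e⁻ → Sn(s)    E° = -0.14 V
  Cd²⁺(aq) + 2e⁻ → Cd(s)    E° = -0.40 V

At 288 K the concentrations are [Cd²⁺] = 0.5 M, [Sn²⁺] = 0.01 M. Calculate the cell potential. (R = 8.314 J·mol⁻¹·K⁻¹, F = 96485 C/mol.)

The Sn²⁺/Sn couple has the higher reduction potential and acts as the cathode, so E°_cell = -0.14 − (-0.40) = 0.26 V.
Balancing electrons gives n = 2; the reaction quotient is Q = [Cd²⁺]/[Sn²⁺] = 50.0.
E = E° − (RT/nF) ln Q = 0.26 − (8.314×288)/(2×96485) × (3.912) = 0.260 − 0.049 = 0.211 V.

0.211 V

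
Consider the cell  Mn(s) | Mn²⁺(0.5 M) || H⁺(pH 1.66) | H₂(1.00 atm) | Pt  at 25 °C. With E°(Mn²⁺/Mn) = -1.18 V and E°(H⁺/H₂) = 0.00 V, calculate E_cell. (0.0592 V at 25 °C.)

1.09 V

The hydrogen couple is the cathode, so E°_cell = 1.18 V; n = 2.
[H⁺] = 10^(−1.66) = 0.022 M, and Q = [Mn²⁺]·P(H₂) / [H⁺]^2 = 1040.
E = E° − (0.0592/2) log Q = 1.18 − (0.0592/2)(3.019) = 1.091 V.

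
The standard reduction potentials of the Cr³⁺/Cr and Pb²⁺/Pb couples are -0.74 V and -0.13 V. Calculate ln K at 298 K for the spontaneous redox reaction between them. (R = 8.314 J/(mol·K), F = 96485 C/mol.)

ln K = 142.5

E°_cell = -0.13 − (-0.74) = 0.61 V, with n = 6 electrons transferred.
At equilibrium E = 0, so the Nernst equation gives ln K = nFE°/RT = (6)(96485)(0.61)/((8.314)(298)) = 142.53.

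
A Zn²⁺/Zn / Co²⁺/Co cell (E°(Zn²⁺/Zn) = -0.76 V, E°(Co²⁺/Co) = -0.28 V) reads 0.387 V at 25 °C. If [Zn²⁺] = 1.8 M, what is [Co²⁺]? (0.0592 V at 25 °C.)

0.0013 M

From the Nernst equation, log Q = n(E° − E)/0.0592 = 2(0.48 − 0.387)/0.0592 = 3.142, so Q = 1390.
With Q = [Zn²⁺]/[Co²⁺] and the known concentrations, [Co²⁺] in the denominator gives [Co²⁺] = 0.0013 M.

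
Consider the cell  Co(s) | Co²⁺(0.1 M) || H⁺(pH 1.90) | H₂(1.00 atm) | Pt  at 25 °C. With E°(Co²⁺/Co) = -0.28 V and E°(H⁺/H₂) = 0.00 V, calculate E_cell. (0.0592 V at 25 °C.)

0.20 V

The hydrogen couple is the cathode, so E°_cell = 0.28 V; n = 2.
[H⁺] = 10^(−1.90) = 0.013 M, and Q = [Co²⁺]·P(H₂) / [H⁺]^2 = 631.
E = E° − (0.0592/2) log Q = 0.28 − (0.0592/2)(2.800) = 0.197 V.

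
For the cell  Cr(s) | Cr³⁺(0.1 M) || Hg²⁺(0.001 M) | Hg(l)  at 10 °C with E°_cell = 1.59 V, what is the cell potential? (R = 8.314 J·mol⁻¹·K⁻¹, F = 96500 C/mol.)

1.52 V

Balancing electrons gives n = 6; the reaction quotient is Q = [Cr³⁺]^2/[Hg²⁺]^3 = 1 × 10^7.
E = E° − (RT/nF) ln Q = 1.59 − (8.314×283)/(6×96500) × (16.118) = 1.590 − 0.065 = 1.525 V.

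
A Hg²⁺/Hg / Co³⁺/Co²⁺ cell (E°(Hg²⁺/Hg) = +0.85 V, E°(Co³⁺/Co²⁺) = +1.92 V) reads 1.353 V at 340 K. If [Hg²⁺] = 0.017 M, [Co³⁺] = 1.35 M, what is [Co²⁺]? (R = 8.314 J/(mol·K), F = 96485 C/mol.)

6.6 × 10^-4 M

From the Nernst equation, ln Q = nF(E° − E)/RT = 2×96485×(1.07 − 1.353)/(8.314×340) = -19.319, so Q = 4.07 × 10^-9.
With Q = [Hg²⁺]·[Co²⁺]^2/[Co³⁺]^2 and the known concentrations, [Co²⁺]^2 in the numerator gives [Co²⁺] = 6.6 × 10^-4 M.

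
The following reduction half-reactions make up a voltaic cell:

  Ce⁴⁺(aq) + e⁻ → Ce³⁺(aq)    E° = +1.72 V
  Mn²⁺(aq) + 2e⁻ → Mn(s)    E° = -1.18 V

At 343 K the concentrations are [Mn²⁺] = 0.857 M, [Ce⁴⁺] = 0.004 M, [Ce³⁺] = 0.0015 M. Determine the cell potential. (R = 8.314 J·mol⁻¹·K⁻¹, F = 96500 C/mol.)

The Ce⁴⁺/Ce³⁺ couple has the higher reduction potential and acts as the cathode, so E°_cell = +1.72 − (-1.18) = 2.90 V.
Balancing electrons gives n = 2; the reaction quotient is Q = [Mn²⁺]·[Ce³⁺]^2/[Ce⁴⁺]^2 = 0.121.
E = E° − (RT/nF) ln Q = 2.90 − (8.314×343)/(2×96500) × (-2.116) = 2.900 + 0.031 = 2.931 V.

2.93 V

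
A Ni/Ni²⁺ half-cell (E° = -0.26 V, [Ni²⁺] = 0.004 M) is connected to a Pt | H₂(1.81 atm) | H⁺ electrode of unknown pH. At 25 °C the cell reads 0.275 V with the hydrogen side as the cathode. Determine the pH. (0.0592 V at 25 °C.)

pH = 0.82

E°_cell = 0.26 V and n = 2.
log Q = n(E° − E)/0.0592 = 2×(0.26 − 0.275)/0.0592 = -0.507.
With Q = [Ni²⁺]·P(H₂) / [H⁺]^2, solving for [H⁺] gives log[H⁺] = -0.817, so pH = 0.82.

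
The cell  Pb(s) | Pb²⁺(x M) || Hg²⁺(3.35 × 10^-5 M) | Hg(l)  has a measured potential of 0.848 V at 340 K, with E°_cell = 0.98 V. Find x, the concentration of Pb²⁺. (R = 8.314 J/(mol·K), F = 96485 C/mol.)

From the Nernst equation, ln Q = nF(E° − E)/RT = 2×96485×(0.98 − 0.848)/(8.314×340) = 9.011, so Q = 8190.
With Q = [Pb²⁺]/[Hg²⁺] and the known concentrations, [Pb²⁺] in the numerator gives [Pb²⁺] = 0.27 M.

0.27 M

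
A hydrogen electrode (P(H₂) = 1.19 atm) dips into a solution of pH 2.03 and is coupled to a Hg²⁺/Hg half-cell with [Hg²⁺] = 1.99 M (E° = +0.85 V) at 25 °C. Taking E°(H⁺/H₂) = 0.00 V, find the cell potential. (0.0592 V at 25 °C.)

0.98 V

The Hg²⁺/Hg couple is the cathode, so E°_cell = 0.85 V; n = 2.
[H⁺] = 10^(−2.03) = 0.0093 M, and Q = [H⁺]^2 / ([Hg²⁺]·P(H₂)) = 3.68 × 10^-5.
E = E° − (0.0592/2) log Q = 0.85 − (0.0592/2)(-4.434) = 0.981 V.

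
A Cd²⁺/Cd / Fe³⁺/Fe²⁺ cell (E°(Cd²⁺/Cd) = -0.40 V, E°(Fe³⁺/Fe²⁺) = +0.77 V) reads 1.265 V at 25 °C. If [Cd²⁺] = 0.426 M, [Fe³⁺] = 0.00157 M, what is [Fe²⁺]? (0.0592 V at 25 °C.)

6 × 10^-5 M

From the Nernst equation, log Q = n(E° − E)/0.0592 = 2(1.17 − 1.265)/0.0592 = -3.209, so Q = 6.17 × 10^-4.
With Q = [Cd²⁺]·[Fe²⁺]^2/[Fe³⁺]^2 and the known concentrations, [Fe²⁺]^2 in the numerator gives [Fe²⁺] = 6 × 10^-5 M.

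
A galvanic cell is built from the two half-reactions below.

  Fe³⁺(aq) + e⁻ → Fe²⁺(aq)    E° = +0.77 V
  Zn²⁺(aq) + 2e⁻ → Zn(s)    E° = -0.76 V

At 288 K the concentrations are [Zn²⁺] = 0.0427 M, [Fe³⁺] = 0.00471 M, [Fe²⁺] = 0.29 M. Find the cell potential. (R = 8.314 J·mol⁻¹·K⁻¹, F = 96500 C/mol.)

The Fe³⁺/Fe²⁺ couple has the higher reduction potential and acts as the cathode, so E°_cell = +0.77 − (-0.76) = 1.53 V.
Balancing electrons gives n = 2; the reaction quotient is Q = [Zn²⁺]·[Fe²⁺]^2/[Fe³⁺]^2 = 162.
E = E° − (RT/nF) ln Q = 1.53 − (8.314×288)/(2×96500) × (5.087) = 1.530 − 0.063 = 1.467 V.

1.47 V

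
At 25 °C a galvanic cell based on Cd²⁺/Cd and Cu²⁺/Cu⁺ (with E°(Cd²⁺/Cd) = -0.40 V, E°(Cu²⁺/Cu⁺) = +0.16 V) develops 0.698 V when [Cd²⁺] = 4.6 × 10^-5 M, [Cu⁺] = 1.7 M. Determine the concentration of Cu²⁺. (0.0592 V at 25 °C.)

From the Nernst equation, log Q = n(E° − E)/0.0592 = 2(0.56 − 0.698)/0.0592 = -4.662, so Q = 2.18 × 10^-5.
With Q = [Cd²⁺]·[Cu⁺]^2/[Cu²⁺]^2 and the known concentrations, [Cu²⁺]^2 in the denominator gives [Cu²⁺] = 2.5 M.

2.5 M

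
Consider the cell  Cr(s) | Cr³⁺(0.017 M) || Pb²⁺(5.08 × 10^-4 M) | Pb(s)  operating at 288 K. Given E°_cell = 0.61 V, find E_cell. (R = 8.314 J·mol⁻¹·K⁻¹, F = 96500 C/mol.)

Balancing electrons gives n = 6; the reaction quotient is Q = [Cr³⁺]^2/[Pb²⁺]^3 = 2.2 × 10^6.
E = E° − (RT/nF) ln Q = 0.61 − (8.314×288)/(6×96500) × (14.606) = 0.610 − 0.060 = 0.550 V.

0.550 V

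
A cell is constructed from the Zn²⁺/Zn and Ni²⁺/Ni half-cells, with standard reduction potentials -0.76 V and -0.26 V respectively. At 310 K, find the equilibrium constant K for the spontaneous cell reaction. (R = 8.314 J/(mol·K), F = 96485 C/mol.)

E°_cell = -0.26 − (-0.76) = 0.50 V, with n = 2 electrons transferred.
At equilibrium E = 0, so the Nernst equation gives ln K = nFE°/RT = (2)(96485)(0.50)/((8.314)(310)) = 37.44.
K = e^37.44 = 1.8 × 10^16.

1.8 × 10^16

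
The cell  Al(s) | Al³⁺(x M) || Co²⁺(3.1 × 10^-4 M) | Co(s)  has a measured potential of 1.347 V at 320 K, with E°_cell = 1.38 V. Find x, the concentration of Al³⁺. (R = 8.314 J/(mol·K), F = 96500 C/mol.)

2 × 10^-4 M

From the Nernst equation, ln Q = nF(E° − E)/RT = 6×96500×(1.38 − 1.347)/(8.314×320) = 7.182, so Q = 1320.
With Q = [Al³⁺]^2/[Co²⁺]^3 and the known concentrations, [Al³⁺]^2 in the numerator gives [Al³⁺] = 2 × 10^-4 M.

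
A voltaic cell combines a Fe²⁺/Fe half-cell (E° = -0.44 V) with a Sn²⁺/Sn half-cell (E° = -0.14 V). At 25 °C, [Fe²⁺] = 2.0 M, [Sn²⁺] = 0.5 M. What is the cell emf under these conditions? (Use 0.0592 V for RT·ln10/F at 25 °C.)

0.282 V

The Sn²⁺/Sn couple has the higher reduction potential and acts as the cathode, so E°_cell = -0.14 − (-0.44) = 0.30 V.
Balancing electrons gives n = 2; the reaction quotient is Q = [Fe²⁺]/[Sn²⁺] = 4.00.
At 25 °C, E = E° − (0.0592/n) log Q = 0.30 − (0.0592/2)(0.602) = 0.300 − 0.018 = 0.282 V.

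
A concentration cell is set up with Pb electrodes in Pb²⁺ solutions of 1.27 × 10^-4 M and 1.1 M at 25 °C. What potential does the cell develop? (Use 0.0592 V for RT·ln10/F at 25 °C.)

0.12 V

Both half-cells are Pb²⁺/Pb, so E°_cell = 0. The concentrated side is the cathode; the cell reaction moves Pb²⁺ from high to low concentration with n = 2.
Q = [Pb²⁺]_dilute/[Pb²⁺]_conc = 1.27 × 10^-4/1.1 = 1.15 × 10^-4.
E = 0 − (0.0592/2) log Q = −(0.0592/2)(-3.938) = 0.1166 V.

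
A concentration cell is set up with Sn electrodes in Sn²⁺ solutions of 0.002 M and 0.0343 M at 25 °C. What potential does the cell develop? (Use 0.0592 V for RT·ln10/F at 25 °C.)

0.037 V

Both half-cells are Sn²⁺/Sn, so E°_cell = 0. The concentrated side is the cathode; the cell reaction moves Sn²⁺ from high to low concentration with n = 2.
Q = [Sn²⁺]_dilute/[Sn²⁺]_conc = 0.002/0.0343 = 0.0583.
E = 0 − (0.0592/2) log Q = −(0.0592/2)(-1.234) = 0.0365 V.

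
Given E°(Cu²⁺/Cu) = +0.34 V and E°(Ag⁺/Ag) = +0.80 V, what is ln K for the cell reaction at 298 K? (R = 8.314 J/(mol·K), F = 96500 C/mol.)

E°_cell = +0.80 − (+0.34) = 0.46 V, with n = 2 electrons transferred.
At equilibrium E = 0, so the Nernst equation gives ln K = nFE°/RT = (2)(96500)(0.46)/((8.314)(298)) = 35.83.

ln K = 35.8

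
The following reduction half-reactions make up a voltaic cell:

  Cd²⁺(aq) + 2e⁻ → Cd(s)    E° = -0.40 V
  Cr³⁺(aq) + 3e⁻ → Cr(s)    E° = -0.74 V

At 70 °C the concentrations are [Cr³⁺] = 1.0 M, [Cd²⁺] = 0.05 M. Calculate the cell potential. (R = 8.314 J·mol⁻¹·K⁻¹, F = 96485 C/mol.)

The Cd²⁺/Cd couple has the higher reduction potential and acts as the cathode, so E°_cell = -0.40 − (-0.74) = 0.34 V.
Balancing electrons gives n = 6; the reaction quotient is Q = [Cr³⁺]^2/[Cd²⁺]^3 = 8000.
E = E° − (RT/nF) ln Q = 0.34 − (8.314×343)/(6×96485) × (8.987) = 0.340 − 0.044 = 0.296 V.

0.296 V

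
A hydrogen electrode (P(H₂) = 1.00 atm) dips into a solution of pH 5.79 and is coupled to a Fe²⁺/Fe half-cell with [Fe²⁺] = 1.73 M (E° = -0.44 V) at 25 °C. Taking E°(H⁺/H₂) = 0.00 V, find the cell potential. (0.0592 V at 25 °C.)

The hydrogen couple is the cathode, so E°_cell = 0.44 V; n = 2.
[H⁺] = 10^(−5.79) = 1.6 × 10^-6 M, and Q = [Fe²⁺]·P(H₂) / [H⁺]^2 = 6.58 × 10^11.
E = E° − (0.0592/2) log Q = 0.44 − (0.0592/2)(11.818) = 0.090 V.

0.090 V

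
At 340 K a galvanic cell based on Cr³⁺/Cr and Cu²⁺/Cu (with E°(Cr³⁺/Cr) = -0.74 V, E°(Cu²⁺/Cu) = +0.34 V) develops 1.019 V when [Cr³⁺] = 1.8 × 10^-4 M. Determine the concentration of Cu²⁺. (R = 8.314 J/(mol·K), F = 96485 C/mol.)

5 × 10^-5 M

From the Nernst equation, ln Q = nF(E° − E)/RT = 6×96485×(1.08 − 1.019)/(8.314×340) = 12.493, so Q = 2.66 × 10^5.
With Q = [Cr³⁺]^2/[Cu²⁺]^3 and the known concentrations, [Cu²⁺]^3 in the denominator gives [Cu²⁺] = 5 × 10^-5 M.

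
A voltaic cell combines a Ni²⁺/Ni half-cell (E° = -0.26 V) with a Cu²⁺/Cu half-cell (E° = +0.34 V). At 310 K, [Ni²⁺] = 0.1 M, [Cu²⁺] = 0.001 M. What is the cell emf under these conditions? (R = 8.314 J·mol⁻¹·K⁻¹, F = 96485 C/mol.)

The Cu²⁺/Cu couple has the higher reduction potential and acts as the cathode, so E°_cell = +0.34 − (-0.26) = 0.60 V.
Balancing electrons gives n = 2; the reaction quotient is Q = [Ni²⁺]/[Cu²⁺] = 100.
E = E° − (RT/nF) ln Q = 0.60 − (8.314×310)/(2×96485) × (4.605) = 0.600 − 0.062 = 0.538 V.

0.538 V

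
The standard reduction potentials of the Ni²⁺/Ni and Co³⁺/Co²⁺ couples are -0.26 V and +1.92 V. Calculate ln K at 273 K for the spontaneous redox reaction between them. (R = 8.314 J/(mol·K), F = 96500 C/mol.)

ln K = 185.4

E°_cell = +1.92 − (-0.26) = 2.18 V, with n = 2 electrons transferred.
At equilibrium E = 0, so the Nernst equation gives ln K = nFE°/RT = (2)(96500)(2.18)/((8.314)(273)) = 185.37.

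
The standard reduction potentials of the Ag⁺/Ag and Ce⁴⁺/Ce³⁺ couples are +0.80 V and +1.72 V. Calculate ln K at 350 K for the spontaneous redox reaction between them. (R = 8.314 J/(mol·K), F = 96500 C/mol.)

E°_cell = +1.72 − (+0.80) = 0.92 V, with n = 1 electron transferred.
At equilibrium E = 0, so the Nernst equation gives ln K = nFE°/RT = (1)(96500)(0.92)/((8.314)(350)) = 30.51.

ln K = 30.5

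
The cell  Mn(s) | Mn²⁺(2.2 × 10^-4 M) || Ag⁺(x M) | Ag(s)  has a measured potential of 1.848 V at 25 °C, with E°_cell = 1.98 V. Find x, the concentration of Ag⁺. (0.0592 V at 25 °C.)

From the Nernst equation, log Q = n(E° − E)/0.0592 = 2(1.98 − 1.848)/0.0592 = 4.459, so Q = 2.88 × 10^4.
With Q = [Mn²⁺]/[Ag⁺]^2 and the known concentrations, [Ag⁺]^2 in the denominator gives [Ag⁺] = 8.7 × 10^-5 M.

8.7 × 10^-5 M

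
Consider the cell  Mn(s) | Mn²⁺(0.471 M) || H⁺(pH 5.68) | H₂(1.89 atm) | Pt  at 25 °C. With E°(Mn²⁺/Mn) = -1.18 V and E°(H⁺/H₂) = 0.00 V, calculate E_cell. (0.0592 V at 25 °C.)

0.85 V

The hydrogen couple is the cathode, so E°_cell = 1.18 V; n = 2.
[H⁺] = 10^(−5.68) = 2.1 × 10^-6 M, and Q = [Mn²⁺]·P(H₂) / [H⁺]^2 = 2.04 × 10^11.
E = E° − (0.0592/2) log Q = 1.18 − (0.0592/2)(11.309) = 0.845 V.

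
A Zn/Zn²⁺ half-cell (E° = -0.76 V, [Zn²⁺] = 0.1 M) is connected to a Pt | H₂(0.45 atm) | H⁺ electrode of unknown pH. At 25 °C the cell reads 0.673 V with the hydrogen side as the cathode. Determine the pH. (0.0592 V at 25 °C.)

pH = 2.14

E°_cell = 0.76 V and n = 2.
log Q = n(E° − E)/0.0592 = 2×(0.76 − 0.673)/0.0592 = 2.939.
With Q = [Zn²⁺]·P(H₂) / [H⁺]^2, solving for [H⁺] gives log[H⁺] = -2.143, so pH = 2.14.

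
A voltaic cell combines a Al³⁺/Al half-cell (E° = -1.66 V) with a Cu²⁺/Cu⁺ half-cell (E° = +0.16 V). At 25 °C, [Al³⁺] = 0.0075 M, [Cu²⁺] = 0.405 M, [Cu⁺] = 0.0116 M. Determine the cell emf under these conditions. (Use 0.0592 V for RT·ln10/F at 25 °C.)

The Cu²⁺/Cu⁺ couple has the higher reduction potential and acts as the cathode, so E°_cell = +0.16 − (-1.66) = 1.82 V.
Balancing electrons gives n = 3; the reaction quotient is Q = [Al³⁺]·[Cu⁺]^3/[Cu²⁺]^3 = 1.76 × 10^-7.
At 25 °C, E = E° − (0.0592/n) log Q = 1.82 − (0.0592/3)(-6.754) = 1.820 + 0.133 = 1.953 V.

1.95 V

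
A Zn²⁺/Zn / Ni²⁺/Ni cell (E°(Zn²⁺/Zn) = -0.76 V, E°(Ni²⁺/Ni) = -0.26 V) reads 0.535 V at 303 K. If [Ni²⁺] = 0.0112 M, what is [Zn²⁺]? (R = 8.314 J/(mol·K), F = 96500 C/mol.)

From the Nernst equation, ln Q = nF(E° − E)/RT = 2×96500×(0.50 − 0.535)/(8.314×303) = -2.681, so Q = 0.0685.
With Q = [Zn²⁺]/[Ni²⁺] and the known concentrations, [Zn²⁺] in the numerator gives [Zn²⁺] = 7.7 × 10^-4 M.

7.7 × 10^-4 M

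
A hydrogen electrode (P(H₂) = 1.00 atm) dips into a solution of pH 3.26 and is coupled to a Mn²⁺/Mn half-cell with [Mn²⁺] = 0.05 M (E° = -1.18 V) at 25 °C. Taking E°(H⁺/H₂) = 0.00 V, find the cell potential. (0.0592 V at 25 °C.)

The hydrogen couple is the cathode, so E°_cell = 1.18 V; n = 2.
[H⁺] = 10^(−3.26) = 5.5 × 10^-4 M, and Q = [Mn²⁺]·P(H₂) / [H⁺]^2 = 1.66 × 10^5.
E = E° − (0.0592/2) log Q = 1.18 − (0.0592/2)(5.219) = 1.026 V.

1.03 V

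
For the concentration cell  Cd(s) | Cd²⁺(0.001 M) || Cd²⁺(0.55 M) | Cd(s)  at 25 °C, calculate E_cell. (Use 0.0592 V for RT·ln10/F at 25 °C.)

0.081 V

Both half-cells are Cd²⁺/Cd, so E°_cell = 0. The concentrated side is the cathode; the cell reaction moves Cd²⁺ from high to low concentration with n = 2.
Q = [Cd²⁺]_dilute/[Cd²⁺]_conc = 0.001/0.55 = 0.00182.
E = 0 − (0.0592/2) log Q = −(0.0592/2)(-2.740) = 0.0811 V.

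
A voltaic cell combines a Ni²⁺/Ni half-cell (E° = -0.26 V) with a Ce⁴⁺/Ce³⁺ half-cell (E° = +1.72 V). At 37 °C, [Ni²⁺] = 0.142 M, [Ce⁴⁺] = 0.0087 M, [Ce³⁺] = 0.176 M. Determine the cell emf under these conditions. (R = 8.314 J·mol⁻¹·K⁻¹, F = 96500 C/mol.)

The Ce⁴⁺/Ce³⁺ couple has the higher reduction potential and acts as the cathode, so E°_cell = +1.72 − (-0.26) = 1.98 V.
Balancing electrons gives n = 2; the reaction quotient is Q = [Ni²⁺]·[Ce³⁺]^2/[Ce⁴⁺]^2 = 58.1.
E = E° − (RT/nF) ln Q = 1.98 − (8.314×310)/(2×96500) × (4.062) = 1.980 − 0.054 = 1.926 V.

1.93 V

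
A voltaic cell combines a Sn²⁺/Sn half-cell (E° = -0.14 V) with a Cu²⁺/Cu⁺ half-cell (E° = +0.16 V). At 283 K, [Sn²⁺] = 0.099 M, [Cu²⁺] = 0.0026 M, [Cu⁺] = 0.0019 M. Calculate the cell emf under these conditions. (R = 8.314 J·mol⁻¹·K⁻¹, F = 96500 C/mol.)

0.336 V

The Cu²⁺/Cu⁺ couple has the higher reduction potential and acts as the cathode, so E°_cell = +0.16 − (-0.14) = 0.30 V.
Balancing electrons gives n = 2; the reaction quotient is Q = [Sn²⁺]·[Cu⁺]^2/[Cu²⁺]^2 = 0.0529.
E = E° − (RT/nF) ln Q = 0.30 − (8.314×283)/(2×96500) × (-2.940) = 0.300 + 0.036 = 0.336 V.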